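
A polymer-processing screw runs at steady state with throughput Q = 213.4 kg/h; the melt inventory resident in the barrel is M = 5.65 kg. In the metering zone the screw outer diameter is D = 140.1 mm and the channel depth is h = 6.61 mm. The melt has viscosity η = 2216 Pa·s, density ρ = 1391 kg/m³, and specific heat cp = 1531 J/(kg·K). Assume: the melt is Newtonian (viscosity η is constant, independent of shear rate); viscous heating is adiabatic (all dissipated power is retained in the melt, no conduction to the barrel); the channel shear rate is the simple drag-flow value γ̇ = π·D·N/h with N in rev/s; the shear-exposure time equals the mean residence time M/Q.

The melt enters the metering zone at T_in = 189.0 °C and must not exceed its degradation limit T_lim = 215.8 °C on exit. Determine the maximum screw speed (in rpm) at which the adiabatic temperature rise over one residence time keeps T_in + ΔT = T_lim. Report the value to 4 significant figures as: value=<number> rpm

value=14.81 rpm

Convert throughput: Q = 213.4 kg/h = 213.4/3600 = 0.0592778 kg/s
t_res = M / Q_s = 5.65 ÷ 0.0592778 = 95.314 s
Geometry in SI: D = 140.1 mm → 0.1401 m, h = 6.61 mm → 0.00661 m
ΔT_a = T_lim − T_in = 215.8 °C − 189.0 °C = 26.8 K
γ̇_max² = ΔT_a·ρ·cp/(η·t_res) = 26.8·1391·1531/(2216·95.314) = 270.216 s⁻²
γ̇_max = √270.216 = 16.4382 s⁻¹
N_max = γ̇_max·h / (π·D) = 16.4382 · 0.00661 / (π · 0.1401) = 0.24687 rev/s = 14.8122 rpm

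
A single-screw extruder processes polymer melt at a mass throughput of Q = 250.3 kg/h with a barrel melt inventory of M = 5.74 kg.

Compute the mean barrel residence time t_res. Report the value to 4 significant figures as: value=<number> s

value=82.56 s

Throughput in SI: Q_s = 250.3 kg/h ÷ 3600 s/h = 0.0695278 kg/s
Mean residence time: t_res = M/Q_s = 5.74 kg / 0.0695278 kg/s = 82.5569 s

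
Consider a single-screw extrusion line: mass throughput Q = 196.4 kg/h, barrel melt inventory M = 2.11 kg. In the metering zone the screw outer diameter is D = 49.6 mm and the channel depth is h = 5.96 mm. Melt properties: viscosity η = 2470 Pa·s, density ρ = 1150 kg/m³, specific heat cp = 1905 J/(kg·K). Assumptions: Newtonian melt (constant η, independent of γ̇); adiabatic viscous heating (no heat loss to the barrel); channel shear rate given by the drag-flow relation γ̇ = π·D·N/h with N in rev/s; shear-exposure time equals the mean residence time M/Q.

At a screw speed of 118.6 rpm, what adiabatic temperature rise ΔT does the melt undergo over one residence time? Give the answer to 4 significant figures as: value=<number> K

Throughput in SI: Q_s = 196.4 kg/h ÷ 3600 s/h = 0.0545556 kg/s
Mean residence time: t_res = M/Q_s = 2.11 kg / 0.0545556 kg/s = 38.6762 s
Convert to SI: D = 0.0496 m, h = 0.00596 m, N = 118.6/60 = 1.97667 rev/s
γ̇ = π D N / h = (π)(0.0496)(1.97667) / 0.00596 = 51.6796 s⁻¹
Adiabatic rise: ΔT = η γ̇² t_res / (ρ cp) = 2470·(51.6796)²·38.6762 / (1150·1905) = 116.462 K

value=116.5 K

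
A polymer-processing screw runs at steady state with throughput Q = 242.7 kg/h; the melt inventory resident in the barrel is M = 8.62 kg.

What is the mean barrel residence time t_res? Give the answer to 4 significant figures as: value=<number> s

Convert throughput: Q = 242.7 kg/h = 242.7/3600 = 0.0674167 kg/s
t_res = M / Q_s = 8.62 / 0.0674167 = 127.862 s

value=127.9 s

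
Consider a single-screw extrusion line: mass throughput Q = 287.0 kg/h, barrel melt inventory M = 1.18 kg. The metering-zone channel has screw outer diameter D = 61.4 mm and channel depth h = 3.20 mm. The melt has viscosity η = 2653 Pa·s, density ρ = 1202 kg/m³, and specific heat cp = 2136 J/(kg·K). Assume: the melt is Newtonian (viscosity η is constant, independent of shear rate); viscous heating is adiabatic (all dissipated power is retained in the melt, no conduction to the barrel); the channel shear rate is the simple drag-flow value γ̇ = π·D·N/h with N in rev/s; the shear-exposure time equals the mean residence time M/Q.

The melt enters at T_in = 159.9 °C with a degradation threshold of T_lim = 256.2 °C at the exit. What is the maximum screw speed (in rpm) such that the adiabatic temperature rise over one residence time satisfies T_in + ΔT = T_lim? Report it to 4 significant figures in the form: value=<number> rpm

value=78.98 rpm

Q_s = Q / 3600 = 287.0 / 3600 = 0.0797222 kg/s
t_res = M / Q_s = 1.18 / 0.0797222 = 14.8014 s
Convert to metres: D = 0.0614 m, h = 0.0032 m
ΔT_a = T_lim − T_in = 256.2 °C − 159.9 °C = 96.3 K
γ̇_max² = ΔT_a·ρ·cp / (η·t_res) = [96.3 × 1202 × 2136] / [2653 × 14.8014] = 6296.4 s⁻²
γ̇_max = √6296.4 = 79.3498 s⁻¹
N_max = γ̇_max h / (πD) = 79.3498·0.0032/(π·0.0614) = 1.31637 rev/s → ×60 = 78.9822 rpm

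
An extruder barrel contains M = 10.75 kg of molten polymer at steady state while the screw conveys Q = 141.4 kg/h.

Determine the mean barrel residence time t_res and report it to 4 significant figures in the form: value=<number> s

value=273.7 s

Q_s = Q / 3600 = 141.4 / 3600 = 0.0392778 kg/s
t_res = M / Q_s = 10.75 / 0.0392778 = 273.692 s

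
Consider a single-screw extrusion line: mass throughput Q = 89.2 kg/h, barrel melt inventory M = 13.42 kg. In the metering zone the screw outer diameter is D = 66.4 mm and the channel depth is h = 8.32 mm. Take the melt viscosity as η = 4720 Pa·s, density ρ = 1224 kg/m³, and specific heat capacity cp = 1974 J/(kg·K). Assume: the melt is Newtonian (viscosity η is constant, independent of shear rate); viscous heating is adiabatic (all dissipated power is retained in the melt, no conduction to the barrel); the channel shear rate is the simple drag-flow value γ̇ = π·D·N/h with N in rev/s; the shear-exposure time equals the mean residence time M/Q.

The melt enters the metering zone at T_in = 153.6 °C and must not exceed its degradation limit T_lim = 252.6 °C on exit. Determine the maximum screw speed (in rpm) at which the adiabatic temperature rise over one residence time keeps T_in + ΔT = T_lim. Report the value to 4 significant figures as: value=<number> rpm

value=23.15 rpm

Throughput in SI: Q_s = 89.2 kg/h ÷ 3600 s/h = 0.0247778 kg/s
t_res = M / Q_s = 13.42 ÷ 0.0247778 = 541.614 s
Convert to metres: D = 0.0664 m, h = 0.00832 m
ΔT_a = T_lim − T_in = 252.6 °C − 153.6 °C = 99 K
Invert ΔT = ηγ̇²t_res/(ρcp) for γ̇: γ̇_max² = ΔT_a ρ cp / (η t_res) = 99·1224·1974 / (4720·541.614) = 93.5689 s⁻²
Take the square root: γ̇_max = √(93.5689) = 9.6731 s⁻¹
N_max = γ̇_max h / (πD) = 9.6731·0.00832/(π·0.0664) = 0.385808 rev/s → ×60 = 23.1485 rpm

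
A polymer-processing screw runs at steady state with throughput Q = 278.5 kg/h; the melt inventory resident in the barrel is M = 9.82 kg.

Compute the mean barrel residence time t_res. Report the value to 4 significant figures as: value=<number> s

value=126.9 s

Throughput in SI: Q_s = 278.5 kg/h ÷ 3600 s/h = 0.0773611 kg/s
Mean residence time: t_res = M/Q_s = 9.82 kg / 0.0773611 kg/s = 126.937 s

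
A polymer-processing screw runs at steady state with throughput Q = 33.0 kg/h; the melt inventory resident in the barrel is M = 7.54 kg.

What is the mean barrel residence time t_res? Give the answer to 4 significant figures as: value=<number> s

Convert throughput: Q = 33.0 kg/h = 33.0/3600 = 0.00916667 kg/s
Mean residence time: t_res = M/Q_s = 7.54 kg / 0.00916667 kg/s = 822.545 s

value=822.5 s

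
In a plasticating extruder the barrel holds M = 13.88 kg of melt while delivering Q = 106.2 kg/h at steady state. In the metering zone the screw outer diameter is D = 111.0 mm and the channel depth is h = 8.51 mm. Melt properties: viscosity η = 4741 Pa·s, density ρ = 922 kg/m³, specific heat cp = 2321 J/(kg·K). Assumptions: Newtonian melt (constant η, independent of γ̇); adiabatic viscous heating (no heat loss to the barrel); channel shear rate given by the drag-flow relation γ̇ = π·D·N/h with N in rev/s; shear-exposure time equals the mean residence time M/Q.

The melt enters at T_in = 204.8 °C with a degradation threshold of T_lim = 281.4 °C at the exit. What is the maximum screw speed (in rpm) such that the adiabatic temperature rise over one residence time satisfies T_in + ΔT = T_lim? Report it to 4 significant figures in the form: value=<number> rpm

Throughput in SI: Q_s = 106.2 kg/h ÷ 3600 s/h = 0.0295 kg/s
Mean residence time: t_res = M/Q_s = 13.88 kg / 0.0295 kg/s = 470.508 s
Convert to metres: D = 0.111 m, h = 0.00851 m
Allowable rise: ΔT_a = T_lim − T_in = 281.4 − 204.8 = 76.6 K
γ̇_max² = ΔT_a·ρ·cp / (η·t_res) = [76.6 × 922 × 2321] / [4741 × 470.508] = 73.4848 s⁻²
γ̇_max = √73.4848 = 8.57233 s⁻¹
N_max = γ̇_max h / (πD) = 8.57233·0.00851/(π·0.111) = 0.209197 rev/s → ×60 = 12.5518 rpm

value=12.55 rpm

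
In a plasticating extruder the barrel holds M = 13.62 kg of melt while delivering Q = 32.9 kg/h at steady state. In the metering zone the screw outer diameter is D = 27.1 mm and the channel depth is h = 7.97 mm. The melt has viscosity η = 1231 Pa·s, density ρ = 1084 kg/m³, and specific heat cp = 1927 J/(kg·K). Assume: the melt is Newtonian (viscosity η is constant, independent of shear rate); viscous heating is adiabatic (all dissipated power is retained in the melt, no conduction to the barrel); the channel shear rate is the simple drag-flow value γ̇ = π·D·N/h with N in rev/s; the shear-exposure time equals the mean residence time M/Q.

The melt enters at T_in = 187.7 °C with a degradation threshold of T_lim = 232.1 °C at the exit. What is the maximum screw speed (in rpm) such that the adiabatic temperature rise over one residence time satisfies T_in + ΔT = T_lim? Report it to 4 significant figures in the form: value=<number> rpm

Convert throughput: Q = 32.9 kg/h = 32.9/3600 = 0.00913889 kg/s
Mean residence time: t_res = M/Q_s = 13.62 kg / 0.00913889 kg/s = 1490.33 s
D = 27.1 mm = 0.0271 m;  h = 7.97 mm = 0.00797 m
ΔT_a = T_lim − T_in = 232.1 − 187.7 = 44.4 K
γ̇_max² = ΔT_a·ρ·cp/(η·t_res) = 44.4·1084·1927/(1231·1490.33) = 50.5536 s⁻²
Take the square root: γ̇_max = √(50.5536) = 7.11011 s⁻¹
N_max = γ̇_max h / (πD) = 7.11011·0.00797/(π·0.0271) = 0.665603 rev/s → ×60 = 39.9362 rpm

value=39.94 rpm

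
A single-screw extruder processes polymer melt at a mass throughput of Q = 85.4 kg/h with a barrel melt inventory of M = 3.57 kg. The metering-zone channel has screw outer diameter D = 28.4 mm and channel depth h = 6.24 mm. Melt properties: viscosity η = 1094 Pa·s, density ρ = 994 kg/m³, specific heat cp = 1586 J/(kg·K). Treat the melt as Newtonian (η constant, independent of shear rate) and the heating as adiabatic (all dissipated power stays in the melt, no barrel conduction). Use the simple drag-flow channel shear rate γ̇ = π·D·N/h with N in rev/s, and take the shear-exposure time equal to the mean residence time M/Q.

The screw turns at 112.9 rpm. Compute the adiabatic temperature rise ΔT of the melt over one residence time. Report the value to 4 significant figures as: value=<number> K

value=75.60 K

Throughput in SI: Q_s = 85.4 kg/h ÷ 3600 s/h = 0.0237222 kg/s
Mean residence time: t_res = M/Q_s = 3.57 kg / 0.0237222 kg/s = 150.492 s
D = 28.4 mm = 0.0284 m;  h = 6.24 mm = 0.00624 m;  N = 112.9 rpm / 60 = 1.88167 rev/s
γ̇ = π·D·N / h = π · 0.0284 · 1.88167 / 0.00624 = 26.9046 s⁻¹
ΔT = η·γ̇²·t_res/(ρ·cp) = [1094 × 26.9046² × 150.492] / [994 × 1586] = 75.595 K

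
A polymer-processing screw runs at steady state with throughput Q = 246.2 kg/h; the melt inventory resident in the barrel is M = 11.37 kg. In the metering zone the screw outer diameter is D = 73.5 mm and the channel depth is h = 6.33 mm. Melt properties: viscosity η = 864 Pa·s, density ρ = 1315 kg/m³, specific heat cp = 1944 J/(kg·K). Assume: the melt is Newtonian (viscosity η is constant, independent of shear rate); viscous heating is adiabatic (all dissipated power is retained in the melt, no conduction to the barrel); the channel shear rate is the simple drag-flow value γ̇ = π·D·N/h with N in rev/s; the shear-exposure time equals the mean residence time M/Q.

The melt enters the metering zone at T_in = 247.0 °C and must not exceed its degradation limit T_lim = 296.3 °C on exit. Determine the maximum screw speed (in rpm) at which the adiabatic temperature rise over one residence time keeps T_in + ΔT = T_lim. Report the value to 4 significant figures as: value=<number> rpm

value=48.72 rpm

Throughput in SI: Q_s = 246.2 kg/h ÷ 3600 s/h = 0.0683889 kg/s
Mean residence time: t_res = M/Q_s = 11.37 kg / 0.0683889 kg/s = 166.255 s
D = 73.5 mm = 0.0735 m;  h = 6.33 mm = 0.00633 m
Allowable rise: ΔT_a = T_lim − T_in = 296.3 − 247.0 = 49.3 K
γ̇_max² = ΔT_a·ρ·cp / (η·t_res) = [49.3 × 1315 × 1944] / [864 × 166.255] = 877.365 s⁻²
Take the square root: γ̇_max = √(877.365) = 29.6203 s⁻¹
N_max = γ̇_max h / (πD) = 29.6203·0.00633/(π·0.0735) = 0.812001 rev/s → ×60 = 48.7201 rpm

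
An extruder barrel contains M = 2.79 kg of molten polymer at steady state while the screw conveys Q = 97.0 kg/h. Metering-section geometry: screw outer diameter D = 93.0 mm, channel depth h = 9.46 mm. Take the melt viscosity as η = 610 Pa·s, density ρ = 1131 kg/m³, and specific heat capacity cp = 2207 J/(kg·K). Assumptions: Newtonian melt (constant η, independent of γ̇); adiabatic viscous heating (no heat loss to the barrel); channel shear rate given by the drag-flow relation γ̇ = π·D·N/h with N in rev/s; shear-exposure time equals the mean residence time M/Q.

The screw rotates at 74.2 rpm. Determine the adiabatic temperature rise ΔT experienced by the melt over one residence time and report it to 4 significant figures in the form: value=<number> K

value=36.91 K

Throughput in SI: Q_s = 97.0 kg/h ÷ 3600 s/h = 0.0269444 kg/s
Mean residence time: t_res = M/Q_s = 2.79 kg / 0.0269444 kg/s = 103.546 s
Geometry in metres: D = 93.0 mm → 0.093 m, h = 9.46 mm → 0.00946 m; screw speed N = 74.2 rpm = 1.23667 rev/s
γ̇ = π D N / h = (π)(0.093)(1.23667) / 0.00946 = 38.1939 s⁻¹
Adiabatic rise: ΔT = η γ̇² t_res / (ρ cp) = 610·(38.1939)²·103.546 / (1131·2207) = 36.9138 K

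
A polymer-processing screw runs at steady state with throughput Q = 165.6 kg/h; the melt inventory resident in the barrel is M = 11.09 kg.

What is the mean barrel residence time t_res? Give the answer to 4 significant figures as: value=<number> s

value=241.1 s

Throughput in SI: Q_s = 165.6 kg/h ÷ 3600 s/h = 0.046 kg/s
Mean residence time: t_res = M/Q_s = 11.09 kg / 0.046 kg/s = 241.087 s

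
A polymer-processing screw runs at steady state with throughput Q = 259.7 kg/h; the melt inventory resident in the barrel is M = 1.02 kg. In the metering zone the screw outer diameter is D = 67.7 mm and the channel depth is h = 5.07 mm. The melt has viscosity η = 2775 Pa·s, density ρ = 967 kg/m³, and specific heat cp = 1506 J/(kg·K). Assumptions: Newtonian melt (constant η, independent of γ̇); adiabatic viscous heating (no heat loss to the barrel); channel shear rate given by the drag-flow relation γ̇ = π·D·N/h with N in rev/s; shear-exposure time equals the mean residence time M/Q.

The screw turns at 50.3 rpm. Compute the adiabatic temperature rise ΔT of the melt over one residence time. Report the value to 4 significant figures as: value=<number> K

Throughput in SI: Q_s = 259.7 kg/h ÷ 3600 s/h = 0.0721389 kg/s
Mean residence time: t_res = M/Q_s = 1.02 kg / 0.0721389 kg/s = 14.1394 s
D = 67.7 mm = 0.0677 m;  h = 5.07 mm = 0.00507 m;  N = 50.3 rpm / 60 = 0.838333 rev/s
γ̇ = π D N / h = (π)(0.0677)(0.838333) / 0.00507 = 35.168 s⁻¹
Adiabatic rise: ΔT = η γ̇² t_res / (ρ cp) = 2775·(35.168)²·14.1394 / (967·1506) = 33.3224 K

value=33.32 K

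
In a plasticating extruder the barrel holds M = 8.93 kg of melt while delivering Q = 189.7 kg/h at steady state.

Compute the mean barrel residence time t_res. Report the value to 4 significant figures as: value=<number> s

value=169.5 s

Convert throughput: Q = 189.7 kg/h = 189.7/3600 = 0.0526944 kg/s
t_res = M / Q_s = 8.93 / 0.0526944 = 169.468 s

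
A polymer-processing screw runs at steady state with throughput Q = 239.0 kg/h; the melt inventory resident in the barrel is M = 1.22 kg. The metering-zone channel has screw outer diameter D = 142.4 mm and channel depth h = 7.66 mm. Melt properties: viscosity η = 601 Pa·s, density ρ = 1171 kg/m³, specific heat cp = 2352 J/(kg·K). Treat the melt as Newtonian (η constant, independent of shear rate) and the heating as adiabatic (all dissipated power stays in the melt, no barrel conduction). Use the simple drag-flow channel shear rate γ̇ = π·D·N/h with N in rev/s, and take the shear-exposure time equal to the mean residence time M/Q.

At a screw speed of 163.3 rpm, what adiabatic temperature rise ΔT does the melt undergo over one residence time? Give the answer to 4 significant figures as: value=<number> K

value=101.3 K

Q_s = Q / 3600 = 239.0 / 3600 = 0.0663889 kg/s
t_res = M / Q_s = 1.22 / 0.0663889 = 18.3766 s
Convert to SI: D = 0.1424 m, h = 0.00766 m, N = 163.3/60 = 2.72167 rev/s
Shear rate: γ̇ = πDN/h = π·0.1424·2.72167/0.00766 = 158.952 s⁻¹
ΔT = η·γ̇²·t_res / (ρ·cp) = 601 · (158.952)² · 18.3766 / (1171 · 2352) = 101.316 K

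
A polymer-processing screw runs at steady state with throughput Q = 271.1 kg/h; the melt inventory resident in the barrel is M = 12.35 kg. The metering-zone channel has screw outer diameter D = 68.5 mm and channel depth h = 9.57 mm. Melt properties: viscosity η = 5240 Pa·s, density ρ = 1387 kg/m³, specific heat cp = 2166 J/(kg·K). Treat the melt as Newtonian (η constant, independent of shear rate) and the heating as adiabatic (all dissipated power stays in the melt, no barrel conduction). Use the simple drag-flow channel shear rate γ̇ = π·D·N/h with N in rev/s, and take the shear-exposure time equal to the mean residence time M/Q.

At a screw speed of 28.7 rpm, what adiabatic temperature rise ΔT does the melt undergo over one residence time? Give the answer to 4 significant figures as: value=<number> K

Throughput in SI: Q_s = 271.1 kg/h ÷ 3600 s/h = 0.0753056 kg/s
t_res = M / Q_s = 12.35 ÷ 0.0753056 = 163.999 s
Geometry in metres: D = 68.5 mm → 0.0685 m, h = 9.57 mm → 0.00957 m; screw speed N = 28.7 rpm = 0.478333 rev/s
γ̇ = π·D·N / h = π · 0.0685 · 0.478333 / 0.00957 = 10.7562 s⁻¹
Adiabatic rise: ΔT = η γ̇² t_res / (ρ cp) = 5240·(10.7562)²·163.999 / (1387·2166) = 33.0944 K

value=33.09 K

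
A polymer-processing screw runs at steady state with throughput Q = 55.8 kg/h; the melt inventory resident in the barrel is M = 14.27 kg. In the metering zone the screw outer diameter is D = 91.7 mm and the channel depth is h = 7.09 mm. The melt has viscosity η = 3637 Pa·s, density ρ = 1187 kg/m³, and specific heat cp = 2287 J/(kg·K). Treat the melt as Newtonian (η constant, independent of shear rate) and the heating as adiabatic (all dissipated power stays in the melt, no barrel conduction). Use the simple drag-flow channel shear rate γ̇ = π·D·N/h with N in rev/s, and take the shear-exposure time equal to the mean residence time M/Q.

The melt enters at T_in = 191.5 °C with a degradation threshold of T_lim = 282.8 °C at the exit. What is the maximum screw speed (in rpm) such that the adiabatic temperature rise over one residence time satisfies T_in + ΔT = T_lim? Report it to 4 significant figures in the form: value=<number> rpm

Q_s = Q / 3600 = 55.8 / 3600 = 0.0155 kg/s
t_res = M / Q_s = 14.27 ÷ 0.0155 = 920.645 s
Geometry in SI: D = 91.7 mm → 0.0917 m, h = 7.09 mm → 0.00709 m
ΔT_a = T_lim − T_in = 282.8 − 191.5 = 91.3 K
γ̇_max² = ΔT_a·ρ·cp/(η·t_res) = 91.3·1187·2287/(3637·920.645) = 74.0205 s⁻²
γ̇_max = √74.0205 = 8.60352 s⁻¹
N_max = γ̇_max h / (πD) = 8.60352·0.00709/(π·0.0917) = 0.21174 rev/s → ×60 = 12.7044 rpm

value=12.70 rpm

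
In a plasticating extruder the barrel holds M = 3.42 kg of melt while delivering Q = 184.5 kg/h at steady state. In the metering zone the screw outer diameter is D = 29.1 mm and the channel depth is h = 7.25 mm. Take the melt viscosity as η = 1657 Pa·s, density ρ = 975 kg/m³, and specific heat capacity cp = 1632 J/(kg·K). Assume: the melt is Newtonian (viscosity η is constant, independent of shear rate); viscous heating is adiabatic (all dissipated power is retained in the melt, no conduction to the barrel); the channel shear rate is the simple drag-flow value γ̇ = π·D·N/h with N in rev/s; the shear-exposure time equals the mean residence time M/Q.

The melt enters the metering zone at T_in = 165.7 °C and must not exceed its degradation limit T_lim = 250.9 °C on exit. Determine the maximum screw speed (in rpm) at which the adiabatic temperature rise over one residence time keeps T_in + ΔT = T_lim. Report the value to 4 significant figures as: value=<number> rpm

Q_s = Q / 3600 = 184.5 / 3600 = 0.05125 kg/s
t_res = M / Q_s = 3.42 ÷ 0.05125 = 66.7317 s
Convert to metres: D = 0.0291 m, h = 0.00725 m
ΔT_a = T_lim − T_in = 250.9 − 165.7 = 85.2 K
γ̇_max² = ΔT_a·ρ·cp/(η·t_res) = 85.2·975·1632/(1657·66.7317) = 1226.05 s⁻²
Take the square root: γ̇_max = √(1226.05) = 35.0151 s⁻¹
N_max = γ̇_max h / (πD) = 35.0151·0.00725/(π·0.0291) = 2.77683 rev/s → ×60 = 166.61 rpm

value=166.6 rpm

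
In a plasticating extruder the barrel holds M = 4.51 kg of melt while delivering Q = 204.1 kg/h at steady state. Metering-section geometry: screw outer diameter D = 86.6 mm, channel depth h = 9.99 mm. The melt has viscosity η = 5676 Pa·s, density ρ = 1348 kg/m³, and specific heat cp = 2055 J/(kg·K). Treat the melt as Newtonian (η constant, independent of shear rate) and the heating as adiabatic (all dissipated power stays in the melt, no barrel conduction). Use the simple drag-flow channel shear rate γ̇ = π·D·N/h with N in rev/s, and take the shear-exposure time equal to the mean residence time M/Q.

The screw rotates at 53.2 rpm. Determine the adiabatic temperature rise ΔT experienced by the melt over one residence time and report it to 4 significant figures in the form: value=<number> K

value=95.04 K

Q_s = Q / 3600 = 204.1 / 3600 = 0.0566944 kg/s
Mean residence time: t_res = M/Q_s = 4.51 kg / 0.0566944 kg/s = 79.5492 s
Geometry in metres: D = 86.6 mm → 0.0866 m, h = 9.99 mm → 0.00999 m; screw speed N = 53.2 rpm = 0.886667 rev/s
Shear rate: γ̇ = πDN/h = π·0.0866·0.886667/0.00999 = 24.147 s⁻¹
ΔT = η·γ̇²·t_res / (ρ·cp) = 5676 · (24.147)² · 79.5492 / (1348 · 2055) = 95.039 K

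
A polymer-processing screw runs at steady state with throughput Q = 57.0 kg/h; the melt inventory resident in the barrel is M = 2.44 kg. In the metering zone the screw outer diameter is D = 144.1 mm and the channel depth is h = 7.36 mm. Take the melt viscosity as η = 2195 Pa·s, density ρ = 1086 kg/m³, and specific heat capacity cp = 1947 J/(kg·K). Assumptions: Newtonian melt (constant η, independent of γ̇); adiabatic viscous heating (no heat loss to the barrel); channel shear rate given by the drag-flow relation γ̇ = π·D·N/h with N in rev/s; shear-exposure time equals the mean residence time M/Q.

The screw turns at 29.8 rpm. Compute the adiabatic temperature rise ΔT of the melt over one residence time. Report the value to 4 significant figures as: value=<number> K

value=149.3 K

Throughput in SI: Q_s = 57.0 kg/h ÷ 3600 s/h = 0.0158333 kg/s
t_res = M / Q_s = 2.44 / 0.0158333 = 154.105 s
D = 144.1 mm = 0.1441 m;  h = 7.36 mm = 0.00736 m;  N = 29.8 rpm / 60 = 0.496667 rev/s
γ̇ = π D N / h = (π)(0.1441)(0.496667) / 0.00736 = 30.5493 s⁻¹
ΔT = η·γ̇²·t_res/(ρ·cp) = [2195 × 30.5493² × 154.105] / [1086 × 1947] = 149.299 K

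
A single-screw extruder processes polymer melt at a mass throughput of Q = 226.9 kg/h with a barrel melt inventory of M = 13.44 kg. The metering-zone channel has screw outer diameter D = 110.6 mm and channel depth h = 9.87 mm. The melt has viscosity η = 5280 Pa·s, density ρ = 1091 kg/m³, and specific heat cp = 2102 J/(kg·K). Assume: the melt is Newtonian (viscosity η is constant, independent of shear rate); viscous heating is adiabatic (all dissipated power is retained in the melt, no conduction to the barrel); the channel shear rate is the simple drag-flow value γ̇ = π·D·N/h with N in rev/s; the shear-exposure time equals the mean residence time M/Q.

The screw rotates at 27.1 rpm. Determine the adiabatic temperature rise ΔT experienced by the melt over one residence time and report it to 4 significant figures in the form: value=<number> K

value=124.1 K

Throughput in SI: Q_s = 226.9 kg/h ÷ 3600 s/h = 0.0630278 kg/s
Mean residence time: t_res = M/Q_s = 13.44 kg / 0.0630278 kg/s = 213.239 s
Convert to SI: D = 0.1106 m, h = 0.00987 m, N = 27.1/60 = 0.451667 rev/s
γ̇ = π D N / h = (π)(0.1106)(0.451667) / 0.00987 = 15.9003 s⁻¹
Adiabatic rise: ΔT = η γ̇² t_res / (ρ cp) = 5280·(15.9003)²·213.239 / (1091·2102) = 124.124 K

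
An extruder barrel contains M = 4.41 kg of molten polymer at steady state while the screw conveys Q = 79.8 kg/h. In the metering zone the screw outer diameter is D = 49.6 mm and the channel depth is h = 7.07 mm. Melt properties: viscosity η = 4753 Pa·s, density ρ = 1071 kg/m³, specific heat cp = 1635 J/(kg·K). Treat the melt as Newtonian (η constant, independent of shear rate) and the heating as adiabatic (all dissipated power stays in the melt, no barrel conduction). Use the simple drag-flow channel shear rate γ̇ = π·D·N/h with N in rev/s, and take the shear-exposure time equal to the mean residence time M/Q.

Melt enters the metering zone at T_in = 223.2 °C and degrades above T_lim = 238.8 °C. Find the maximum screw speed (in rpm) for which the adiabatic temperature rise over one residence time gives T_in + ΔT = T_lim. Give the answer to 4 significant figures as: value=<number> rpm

Throughput in SI: Q_s = 79.8 kg/h ÷ 3600 s/h = 0.0221667 kg/s
t_res = M / Q_s = 4.41 ÷ 0.0221667 = 198.947 s
D = 49.6 mm = 0.0496 m;  h = 7.07 mm = 0.00707 m
Allowable rise: ΔT_a = T_lim − T_in = 238.8 − 223.2 = 15.6 K
γ̇_max² = ΔT_a·ρ·cp/(η·t_res) = 15.6·1071·1635/(4753·198.947) = 28.8886 s⁻²
γ̇_max = √28.8886 = 5.37481 s⁻¹
N_max = γ̇_max h / (πD) = 5.37481·0.00707/(π·0.0496) = 0.243866 rev/s → ×60 = 14.6319 rpm

value=14.63 rpm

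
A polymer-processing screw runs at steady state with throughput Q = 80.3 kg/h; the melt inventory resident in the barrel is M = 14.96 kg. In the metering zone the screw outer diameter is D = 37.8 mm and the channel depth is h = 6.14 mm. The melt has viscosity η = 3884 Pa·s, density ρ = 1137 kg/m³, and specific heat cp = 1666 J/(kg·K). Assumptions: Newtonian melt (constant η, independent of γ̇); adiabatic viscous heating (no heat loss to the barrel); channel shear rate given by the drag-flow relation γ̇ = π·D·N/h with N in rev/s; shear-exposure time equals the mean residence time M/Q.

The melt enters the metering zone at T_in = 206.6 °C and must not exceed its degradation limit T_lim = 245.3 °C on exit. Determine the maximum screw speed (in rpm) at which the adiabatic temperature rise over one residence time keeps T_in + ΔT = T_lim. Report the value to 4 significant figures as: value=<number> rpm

Q_s = Q / 3600 = 80.3 / 3600 = 0.0223056 kg/s
t_res = M / Q_s = 14.96 / 0.0223056 = 670.685 s
D = 37.8 mm = 0.0378 m;  h = 6.14 mm = 0.00614 m
Allowable rise: ΔT_a = T_lim − T_in = 245.3 − 206.6 = 38.7 K
γ̇_max² = ΔT_a·ρ·cp / (η·t_res) = [38.7 × 1137 × 1666] / [3884 × 670.685] = 28.1416 s⁻²
γ̇_max = √28.1416 = 5.30486 s⁻¹
N_max = γ̇_max h / (πD) = 5.30486·0.00614/(π·0.0378) = 0.274284 rev/s → ×60 = 16.4571 rpm

value=16.46 rpm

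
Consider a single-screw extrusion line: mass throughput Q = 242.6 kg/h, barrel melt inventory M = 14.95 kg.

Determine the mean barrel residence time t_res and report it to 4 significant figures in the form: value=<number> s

Q_s = Q / 3600 = 242.6 / 3600 = 0.0673889 kg/s
t_res = M / Q_s = 14.95 / 0.0673889 = 221.847 s

value=221.8 s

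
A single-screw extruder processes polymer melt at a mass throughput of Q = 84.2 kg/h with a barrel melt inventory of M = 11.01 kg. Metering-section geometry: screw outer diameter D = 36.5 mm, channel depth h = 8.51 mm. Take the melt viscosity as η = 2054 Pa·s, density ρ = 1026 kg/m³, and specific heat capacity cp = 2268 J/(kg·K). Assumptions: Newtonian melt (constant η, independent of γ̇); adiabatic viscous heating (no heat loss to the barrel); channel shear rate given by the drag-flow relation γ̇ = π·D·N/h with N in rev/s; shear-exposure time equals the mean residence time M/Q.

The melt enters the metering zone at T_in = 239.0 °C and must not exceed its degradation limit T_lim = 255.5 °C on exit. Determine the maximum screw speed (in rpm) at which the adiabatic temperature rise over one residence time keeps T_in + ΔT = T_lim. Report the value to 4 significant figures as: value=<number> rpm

Convert throughput: Q = 84.2 kg/h = 84.2/3600 = 0.0233889 kg/s
t_res = M / Q_s = 11.01 / 0.0233889 = 470.736 s
D = 36.5 mm = 0.0365 m;  h = 8.51 mm = 0.00851 m
Allowable rise: ΔT_a = T_lim − T_in = 255.5 − 239.0 = 16.5 K
γ̇_max² = ΔT_a·ρ·cp / (η·t_res) = [16.5 × 1026 × 2268] / [2054 × 470.736] = 39.7097 s⁻²
γ̇_max = √39.7097 = 6.30156 s⁻¹
N_max = γ̇_max·h / (π·D) = 6.30156 · 0.00851 / (π · 0.0365) = 0.467665 rev/s = 28.0599 rpm

value=28.06 rpm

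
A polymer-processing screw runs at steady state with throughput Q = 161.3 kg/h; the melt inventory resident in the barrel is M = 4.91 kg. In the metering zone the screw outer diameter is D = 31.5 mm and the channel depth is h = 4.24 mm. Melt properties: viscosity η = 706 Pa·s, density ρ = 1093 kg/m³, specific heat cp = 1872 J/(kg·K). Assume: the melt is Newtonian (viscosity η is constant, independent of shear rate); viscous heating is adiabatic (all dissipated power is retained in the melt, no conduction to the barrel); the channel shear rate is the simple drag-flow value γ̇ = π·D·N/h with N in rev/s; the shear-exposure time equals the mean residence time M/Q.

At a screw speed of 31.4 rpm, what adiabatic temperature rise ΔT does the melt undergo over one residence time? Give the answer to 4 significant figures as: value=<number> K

value=5.641 K

Q_s = Q / 3600 = 161.3 / 3600 = 0.0448056 kg/s
t_res = M / Q_s = 4.91 / 0.0448056 = 109.585 s
Geometry in metres: D = 31.5 mm → 0.0315 m, h = 4.24 mm → 0.00424 m; screw speed N = 31.4 rpm = 0.523333 rev/s
γ̇ = π·D·N / h = π · 0.0315 · 0.523333 / 0.00424 = 12.2144 s⁻¹
Adiabatic rise: ΔT = η γ̇² t_res / (ρ cp) = 706·(12.2144)²·109.585 / (1093·1872) = 5.64124 K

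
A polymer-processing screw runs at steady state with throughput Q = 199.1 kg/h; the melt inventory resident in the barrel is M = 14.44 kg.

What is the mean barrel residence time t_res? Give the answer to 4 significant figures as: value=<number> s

Convert throughput: Q = 199.1 kg/h = 199.1/3600 = 0.0553056 kg/s
t_res = M / Q_s = 14.44 / 0.0553056 = 261.095 s

value=261.1 s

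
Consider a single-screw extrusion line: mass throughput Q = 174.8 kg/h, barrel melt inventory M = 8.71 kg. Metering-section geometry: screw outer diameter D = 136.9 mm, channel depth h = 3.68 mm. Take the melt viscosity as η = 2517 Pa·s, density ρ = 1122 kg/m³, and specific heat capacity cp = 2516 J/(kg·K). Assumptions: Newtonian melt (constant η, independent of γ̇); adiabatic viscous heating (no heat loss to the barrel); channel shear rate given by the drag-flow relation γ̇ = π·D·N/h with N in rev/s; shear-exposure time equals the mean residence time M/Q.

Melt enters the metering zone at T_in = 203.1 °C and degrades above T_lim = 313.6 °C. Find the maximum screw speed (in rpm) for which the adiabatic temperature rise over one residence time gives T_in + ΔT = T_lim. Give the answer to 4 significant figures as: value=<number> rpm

Convert throughput: Q = 174.8 kg/h = 174.8/3600 = 0.0485556 kg/s
Mean residence time: t_res = M/Q_s = 8.71 kg / 0.0485556 kg/s = 179.382 s
Geometry in SI: D = 136.9 mm → 0.1369 m, h = 3.68 mm → 0.00368 m
ΔT_a = T_lim − T_in = 313.6 − 203.1 = 110.5 K
γ̇_max² = ΔT_a·ρ·cp/(η·t_res) = 110.5·1122·2516/(2517·179.382) = 690.881 s⁻²
γ̇_max = √690.881 = 26.2846 s⁻¹
Solve γ̇ = πDN/h for N: N_max = γ̇_max·h/(π·D) = 26.2846 × 0.00368 / (π × 0.1369) = 0.224903 rev/s = 13.4942 rpm

value=13.49 rpm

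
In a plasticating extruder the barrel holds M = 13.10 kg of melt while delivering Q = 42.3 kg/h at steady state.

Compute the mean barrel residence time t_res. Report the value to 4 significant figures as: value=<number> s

Throughput in SI: Q_s = 42.3 kg/h ÷ 3600 s/h = 0.01175 kg/s
Mean residence time: t_res = M/Q_s = 13.10 kg / 0.01175 kg/s = 1114.89 s

value=1115. s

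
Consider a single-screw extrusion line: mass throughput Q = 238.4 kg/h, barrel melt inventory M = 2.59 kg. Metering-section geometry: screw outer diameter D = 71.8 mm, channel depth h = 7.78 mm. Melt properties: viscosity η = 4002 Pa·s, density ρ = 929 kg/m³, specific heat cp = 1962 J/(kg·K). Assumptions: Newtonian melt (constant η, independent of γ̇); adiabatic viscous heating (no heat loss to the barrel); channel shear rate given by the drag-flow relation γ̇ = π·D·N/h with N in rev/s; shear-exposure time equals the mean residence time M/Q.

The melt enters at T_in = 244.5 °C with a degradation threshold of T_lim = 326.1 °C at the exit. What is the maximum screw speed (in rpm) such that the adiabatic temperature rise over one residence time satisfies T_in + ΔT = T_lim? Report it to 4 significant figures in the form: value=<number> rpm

Convert throughput: Q = 238.4 kg/h = 238.4/3600 = 0.0662222 kg/s
Mean residence time: t_res = M/Q_s = 2.59 kg / 0.0662222 kg/s = 39.1107 s
D = 71.8 mm = 0.0718 m;  h = 7.78 mm = 0.00778 m
ΔT_a = T_lim − T_in = 326.1 °C − 244.5 °C = 81.6 K
γ̇_max² = ΔT_a·ρ·cp/(η·t_res) = 81.6·929·1962/(4002·39.1107) = 950.237 s⁻²
Take the square root: γ̇_max = √(950.237) = 30.8259 s⁻¹
N_max = γ̇_max·h / (π·D) = 30.8259 · 0.00778 / (π · 0.0718) = 1.06322 rev/s = 63.7929 rpm

value=63.79 rpm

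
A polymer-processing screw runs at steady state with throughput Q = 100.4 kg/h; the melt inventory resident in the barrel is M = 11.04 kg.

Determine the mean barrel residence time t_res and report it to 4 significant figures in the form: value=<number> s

Q_s = Q / 3600 = 100.4 / 3600 = 0.0278889 kg/s
t_res = M / Q_s = 11.04 ÷ 0.0278889 = 395.857 s

value=395.9 s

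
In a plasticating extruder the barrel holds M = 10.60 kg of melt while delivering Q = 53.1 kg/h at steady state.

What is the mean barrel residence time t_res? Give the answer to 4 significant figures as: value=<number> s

Convert throughput: Q = 53.1 kg/h = 53.1/3600 = 0.01475 kg/s
t_res = M / Q_s = 10.60 ÷ 0.01475 = 718.644 s

value=718.6 s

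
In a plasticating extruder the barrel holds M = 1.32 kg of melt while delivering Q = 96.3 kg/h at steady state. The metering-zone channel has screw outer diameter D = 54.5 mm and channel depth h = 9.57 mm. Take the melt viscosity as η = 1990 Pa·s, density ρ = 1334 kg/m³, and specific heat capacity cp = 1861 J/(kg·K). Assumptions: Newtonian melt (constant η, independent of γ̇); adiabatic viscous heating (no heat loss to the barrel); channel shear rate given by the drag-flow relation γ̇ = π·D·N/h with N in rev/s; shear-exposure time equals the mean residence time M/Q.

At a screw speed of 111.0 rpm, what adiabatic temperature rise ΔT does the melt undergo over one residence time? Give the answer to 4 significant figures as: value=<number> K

Q_s = Q / 3600 = 96.3 / 3600 = 0.02675 kg/s
t_res = M / Q_s = 1.32 / 0.02675 = 49.3458 s
D = 54.5 mm = 0.0545 m;  h = 9.57 mm = 0.00957 m;  N = 111.0 rpm / 60 = 1.85 rev/s
γ̇ = π D N / h = (π)(0.0545)(1.85) / 0.00957 = 33.0983 s⁻¹
ΔT = η·γ̇²·t_res/(ρ·cp) = [1990 × 33.0983² × 49.3458] / [1334 × 1861] = 43.3325 K

value=43.33 K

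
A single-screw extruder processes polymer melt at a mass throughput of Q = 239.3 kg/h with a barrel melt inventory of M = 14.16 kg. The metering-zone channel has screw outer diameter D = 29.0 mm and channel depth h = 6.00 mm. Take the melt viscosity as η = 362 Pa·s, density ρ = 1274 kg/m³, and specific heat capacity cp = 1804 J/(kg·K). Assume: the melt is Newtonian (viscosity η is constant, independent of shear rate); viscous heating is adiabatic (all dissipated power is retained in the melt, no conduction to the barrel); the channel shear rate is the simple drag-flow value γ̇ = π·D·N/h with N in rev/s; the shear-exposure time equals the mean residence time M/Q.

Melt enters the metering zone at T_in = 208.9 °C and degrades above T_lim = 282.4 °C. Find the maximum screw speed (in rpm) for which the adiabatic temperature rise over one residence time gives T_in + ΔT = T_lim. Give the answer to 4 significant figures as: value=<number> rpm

value=184.9 rpm

Convert throughput: Q = 239.3 kg/h = 239.3/3600 = 0.0664722 kg/s
t_res = M / Q_s = 14.16 / 0.0664722 = 213.021 s
D = 29.0 mm = 0.029 m;  h = 6.00 mm = 0.006 m
ΔT_a = T_lim − T_in = 282.4 °C − 208.9 °C = 73.5 K
γ̇_max² = ΔT_a·ρ·cp / (η·t_res) = [73.5 × 1274 × 1804] / [362 × 213.021] = 2190.59 s⁻²
γ̇_max = sqrt(2190.59) = 46.8038 s⁻¹
Solve γ̇ = πDN/h for N: N_max = γ̇_max·h/(π·D) = 46.8038 × 0.006 / (π × 0.029) = 3.08237 rev/s = 184.942 rpm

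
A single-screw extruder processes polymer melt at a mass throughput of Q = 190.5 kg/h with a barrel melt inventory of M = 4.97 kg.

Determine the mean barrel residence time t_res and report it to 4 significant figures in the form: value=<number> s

Throughput in SI: Q_s = 190.5 kg/h ÷ 3600 s/h = 0.0529167 kg/s
t_res = M / Q_s = 4.97 / 0.0529167 = 93.9213 s

value=93.92 s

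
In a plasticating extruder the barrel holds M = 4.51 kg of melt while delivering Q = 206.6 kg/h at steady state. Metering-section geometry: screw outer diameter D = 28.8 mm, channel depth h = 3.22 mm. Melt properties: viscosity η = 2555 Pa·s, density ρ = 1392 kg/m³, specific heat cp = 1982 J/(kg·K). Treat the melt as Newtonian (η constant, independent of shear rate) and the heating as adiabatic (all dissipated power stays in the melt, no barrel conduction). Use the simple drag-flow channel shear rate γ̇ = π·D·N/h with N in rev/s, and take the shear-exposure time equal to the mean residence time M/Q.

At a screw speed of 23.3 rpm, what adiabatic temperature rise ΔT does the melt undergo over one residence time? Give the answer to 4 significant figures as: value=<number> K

Throughput in SI: Q_s = 206.6 kg/h ÷ 3600 s/h = 0.0573889 kg/s
t_res = M / Q_s = 4.51 ÷ 0.0573889 = 78.5866 s
D = 28.8 mm = 0.0288 m;  h = 3.22 mm = 0.00322 m;  N = 23.3 rpm / 60 = 0.388333 rev/s
γ̇ = π D N / h = (π)(0.0288)(0.388333) / 0.00322 = 10.9117 s⁻¹
ΔT = η·γ̇²·t_res / (ρ·cp) = 2555 · (10.9117)² · 78.5866 / (1392 · 1982) = 8.66521 K

value=8.665 K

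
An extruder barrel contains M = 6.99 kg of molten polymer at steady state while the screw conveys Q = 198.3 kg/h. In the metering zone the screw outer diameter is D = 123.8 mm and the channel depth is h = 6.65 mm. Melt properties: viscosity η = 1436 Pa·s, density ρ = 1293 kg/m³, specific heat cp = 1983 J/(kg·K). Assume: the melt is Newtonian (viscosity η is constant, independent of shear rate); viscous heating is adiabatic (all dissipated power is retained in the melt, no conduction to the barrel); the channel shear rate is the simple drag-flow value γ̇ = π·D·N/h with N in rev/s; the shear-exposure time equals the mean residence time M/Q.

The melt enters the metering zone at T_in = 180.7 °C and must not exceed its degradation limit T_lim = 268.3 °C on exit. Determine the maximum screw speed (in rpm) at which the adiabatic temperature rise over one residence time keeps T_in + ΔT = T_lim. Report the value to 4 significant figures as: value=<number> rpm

value=36.02 rpm

Q_s = Q / 3600 = 198.3 / 3600 = 0.0550833 kg/s
Mean residence time: t_res = M/Q_s = 6.99 kg / 0.0550833 kg/s = 126.899 s
Convert to metres: D = 0.1238 m, h = 0.00665 m
Allowable rise: ΔT_a = T_lim − T_in = 268.3 − 180.7 = 87.6 K
Invert ΔT = ηγ̇²t_res/(ρcp) for γ̇: γ̇_max² = ΔT_a ρ cp / (η t_res) = 87.6·1293·1983 / (1436·126.899) = 1232.58 s⁻²
Take the square root: γ̇_max = √(1232.58) = 35.1081 s⁻¹
N_max = γ̇_max·h / (π·D) = 35.1081 · 0.00665 / (π · 0.1238) = 0.600286 rev/s = 36.0172 rpm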